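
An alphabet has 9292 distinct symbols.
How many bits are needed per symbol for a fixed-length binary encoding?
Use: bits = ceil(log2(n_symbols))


log2(9292) = 13.1818
Bracket: 2^13 = 8192 < 9292 <= 2^14 = 16384
So ceil(log2(9292)) = 14

bits = ceil(log2(9292)) = ceil(13.1818) = 14 bits


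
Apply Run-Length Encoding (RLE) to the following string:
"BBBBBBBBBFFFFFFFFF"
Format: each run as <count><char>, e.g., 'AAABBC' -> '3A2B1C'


Scanning runs left to right:
  i=0: run of 'B' x 9 -> '9B'
  i=9: run of 'F' x 9 -> '9F'

RLE = 9B9F


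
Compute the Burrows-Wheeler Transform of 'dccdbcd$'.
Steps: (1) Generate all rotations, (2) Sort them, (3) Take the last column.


Rotations (sorted):
  0: $dccdbcd -> last char: d
  1: bcd$dccd -> last char: d
  2: ccdbcd$d -> last char: d
  3: cd$dccdb -> last char: b
  4: cdbcd$dc -> last char: c
  5: d$dccdbc -> last char: c
  6: dbcd$dcc -> last char: c
  7: dccdbcd$ -> last char: $


BWT = dddbccc$


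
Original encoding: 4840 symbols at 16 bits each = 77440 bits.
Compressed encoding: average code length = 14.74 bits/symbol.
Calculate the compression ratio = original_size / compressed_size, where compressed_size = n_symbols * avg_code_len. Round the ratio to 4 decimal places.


original_size = n_symbols * orig_bits = 4840 * 16 = 77440 bits
compressed_size = n_symbols * avg_code_len = 4840 * 14.74 = 71341.6 bits
ratio = original_size / compressed_size = 77440 / 71341.6 = 1.0855

Compression ratio = 1.0855


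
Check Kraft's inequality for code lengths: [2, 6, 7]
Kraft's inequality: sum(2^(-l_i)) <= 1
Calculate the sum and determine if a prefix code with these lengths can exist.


Sum = 2^(-2) + 2^(-6) + 2^(-7)
    = 0.25 + 0.015625 + 0.0078125
    = 35/128 = 0.2734375
Since 0.2734375 <= 1, Kraft's inequality IS satisfied.
A prefix code with these lengths CAN exist.

Kraft sum = 0.2734375. Satisfied.


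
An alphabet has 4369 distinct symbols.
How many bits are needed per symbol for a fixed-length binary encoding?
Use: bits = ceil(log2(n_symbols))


log2(4369) = 12.0931
Bracket: 2^12 = 4096 < 4369 <= 2^13 = 8192
So ceil(log2(4369)) = 13

bits = ceil(log2(4369)) = ceil(12.0931) = 13 bits


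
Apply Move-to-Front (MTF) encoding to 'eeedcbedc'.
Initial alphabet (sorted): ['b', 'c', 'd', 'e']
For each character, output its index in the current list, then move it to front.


MTF encoding:
'e': index 3 in ['b', 'c', 'd', 'e'] -> ['e', 'b', 'c', 'd']
'e': index 0 in ['e', 'b', 'c', 'd'] -> ['e', 'b', 'c', 'd']
'e': index 0 in ['e', 'b', 'c', 'd'] -> ['e', 'b', 'c', 'd']
'd': index 3 in ['e', 'b', 'c', 'd'] -> ['d', 'e', 'b', 'c']
'c': index 3 in ['d', 'e', 'b', 'c'] -> ['c', 'd', 'e', 'b']
'b': index 3 in ['c', 'd', 'e', 'b'] -> ['b', 'c', 'd', 'e']
'e': index 3 in ['b', 'c', 'd', 'e'] -> ['e', 'b', 'c', 'd']
'd': index 3 in ['e', 'b', 'c', 'd'] -> ['d', 'e', 'b', 'c']
'c': index 3 in ['d', 'e', 'b', 'c'] -> ['c', 'd', 'e', 'b']


Output: [3, 0, 0, 3, 3, 3, 3, 3, 3]


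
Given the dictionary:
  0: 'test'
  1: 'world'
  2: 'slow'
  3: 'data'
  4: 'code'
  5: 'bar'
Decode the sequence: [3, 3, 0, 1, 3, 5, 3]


Look up each index in the dictionary:
  3 -> 'data'
  3 -> 'data'
  0 -> 'test'
  1 -> 'world'
  3 -> 'data'
  5 -> 'bar'
  3 -> 'data'

Decoded: "data data test world data bar data"


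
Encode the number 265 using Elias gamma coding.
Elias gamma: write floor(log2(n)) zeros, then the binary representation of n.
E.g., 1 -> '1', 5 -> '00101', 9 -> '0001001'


num_bits = floor(log2(265)) + 1 = 9
leading_zeros = num_bits - 1 = 8
binary(265) = 100001001

Elias gamma(265) = '00000000' + '100001001' = 00000000100001001 (17 bits)


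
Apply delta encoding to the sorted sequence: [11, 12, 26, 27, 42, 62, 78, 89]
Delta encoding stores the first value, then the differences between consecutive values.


First value: 11
Deltas:
  12 - 11 = 1
  26 - 12 = 14
  27 - 26 = 1
  42 - 27 = 15
  62 - 42 = 20
  78 - 62 = 16
  89 - 78 = 11


Delta encoded: [11, 1, 14, 1, 15, 20, 16, 11]


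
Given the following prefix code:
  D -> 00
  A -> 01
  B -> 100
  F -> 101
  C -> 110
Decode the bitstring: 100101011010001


Decoding step by step:
Bits 100 -> B
Bits 101 -> F
Bits 01 -> A
Bits 101 -> F
Bits 00 -> D
Bits 01 -> A


Decoded message: BFAFDA


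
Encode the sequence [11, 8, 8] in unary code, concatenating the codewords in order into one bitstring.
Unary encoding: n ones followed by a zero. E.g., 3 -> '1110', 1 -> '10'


Encode each number as n ones followed by a terminating 0:
  11 -> 111111111110 (12 bits)
  8 -> 111111110 (9 bits)
  8 -> 111111110 (9 bits)
Total length = 12 + 9 + 9 = 30 bits.

Unary([11, 8, 8]) = 111111111110111111110111111110 (30 bits)


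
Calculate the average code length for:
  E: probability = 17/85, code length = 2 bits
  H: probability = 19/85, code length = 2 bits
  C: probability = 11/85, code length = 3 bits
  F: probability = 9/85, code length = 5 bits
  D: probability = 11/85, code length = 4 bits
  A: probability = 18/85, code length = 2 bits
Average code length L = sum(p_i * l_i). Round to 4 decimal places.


Weighted contributions p_i * l_i:
  E: (17/85) * 2 = 34/85
  H: (19/85) * 2 = 38/85
  C: (11/85) * 3 = 33/85
  F: (9/85) * 5 = 45/85
  D: (11/85) * 4 = 44/85
  A: (18/85) * 2 = 36/85
Sum = (34 + 38 + 33 + 45 + 44 + 36)/85 = 230/85

L = 230/85 = 2.7059 bits/symbol


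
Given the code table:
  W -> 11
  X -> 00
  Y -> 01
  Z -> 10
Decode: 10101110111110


Decoding:
10 -> Z
10 -> Z
11 -> W
10 -> Z
11 -> W
11 -> W
10 -> Z


Result: ZZWZWWZ


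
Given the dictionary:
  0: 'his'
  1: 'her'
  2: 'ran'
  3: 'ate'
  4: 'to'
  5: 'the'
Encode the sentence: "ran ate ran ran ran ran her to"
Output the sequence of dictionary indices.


Look up each word in the dictionary:
  'ran' -> 2
  'ate' -> 3
  'ran' -> 2
  'ran' -> 2
  'ran' -> 2
  'ran' -> 2
  'her' -> 1
  'to' -> 4

Encoded: [2, 3, 2, 2, 2, 2, 1, 4]


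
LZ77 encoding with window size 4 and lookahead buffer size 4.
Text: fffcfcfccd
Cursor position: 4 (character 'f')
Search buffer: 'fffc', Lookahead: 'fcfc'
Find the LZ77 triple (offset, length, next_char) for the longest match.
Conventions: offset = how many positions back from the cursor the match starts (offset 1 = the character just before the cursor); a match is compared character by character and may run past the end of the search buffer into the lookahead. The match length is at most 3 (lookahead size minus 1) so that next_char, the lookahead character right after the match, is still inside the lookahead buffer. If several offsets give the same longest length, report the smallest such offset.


Try each offset into the search buffer:
  offset=1 (pos 3, char 'c'): match length 0
  offset=2 (pos 2, char 'f'): match length 3
  offset=3 (pos 1, char 'f'): match length 1
  offset=4 (pos 0, char 'f'): match length 1
Longest match has length 3 at offset 2.
next_char = character at position 4 + 3 = 7 -> 'c'

Best match: offset=2, length=3 (matching 'fcf' starting at position 2)
LZ77 triple: (2, 3, 'c')


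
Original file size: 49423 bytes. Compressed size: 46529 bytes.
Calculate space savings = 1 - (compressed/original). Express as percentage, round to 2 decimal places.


ratio = compressed/original = 46529/49423 = 0.941444
savings = 1 - ratio = 1 - 0.941444 = 0.058556
as a percentage: 0.058556 * 100 = 5.86%

Space savings = 1 - 46529/49423 = 5.86%


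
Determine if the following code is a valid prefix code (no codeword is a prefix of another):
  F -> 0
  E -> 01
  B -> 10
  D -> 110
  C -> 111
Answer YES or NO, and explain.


Checking each pair (does one codeword prefix another?):
  F='0' vs E='01': prefix -- VIOLATION

NO -- this is NOT a valid prefix code. F (0) is a prefix of E (01).


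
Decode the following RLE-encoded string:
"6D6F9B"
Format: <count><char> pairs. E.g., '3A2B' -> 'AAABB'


Expanding each <count><char> pair:
  6D -> 'DDDDDD'
  6F -> 'FFFFFF'
  9B -> 'BBBBBBBBB'

Decoded = DDDDDDFFFFFFBBBBBBBBB


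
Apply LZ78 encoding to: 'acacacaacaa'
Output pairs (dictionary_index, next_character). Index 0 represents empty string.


LZ78 encoding steps:
Dictionary: {0: ''}
Step 1: w='' (idx 0), next='a' -> output (0, 'a'), add 'a' as idx 1
Step 2: w='' (idx 0), next='c' -> output (0, 'c'), add 'c' as idx 2
Step 3: w='a' (idx 1), next='c' -> output (1, 'c'), add 'ac' as idx 3
Step 4: w='ac' (idx 3), next='a' -> output (3, 'a'), add 'aca' as idx 4
Step 5: w='aca' (idx 4), next='a' -> output (4, 'a'), add 'acaa' as idx 5


Encoded: [(0, 'a'), (0, 'c'), (1, 'c'), (3, 'a'), (4, 'a')]


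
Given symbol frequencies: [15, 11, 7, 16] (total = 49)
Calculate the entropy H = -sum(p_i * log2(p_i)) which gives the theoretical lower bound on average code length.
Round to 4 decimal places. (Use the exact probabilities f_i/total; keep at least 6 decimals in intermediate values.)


Per-symbol terms -p_i * log2(p_i) with p_i = f_i/49:
  p = 15/49 = 0.306122: log2(p) = -1.707819, -p*log2(p) = 0.522802
  p = 11/49 = 0.224490: log2(p) = -2.155278, -p*log2(p) = 0.483838
  p = 7/49 = 0.142857: log2(p) = -2.807355, -p*log2(p) = 0.401051
  p = 16/49 = 0.326531: log2(p) = -1.614710, -p*log2(p) = 0.527252
H = 0.522802 + 0.483838 + 0.401051 + 0.527252 = 1.934943

H = 1.9349 bits/symbol


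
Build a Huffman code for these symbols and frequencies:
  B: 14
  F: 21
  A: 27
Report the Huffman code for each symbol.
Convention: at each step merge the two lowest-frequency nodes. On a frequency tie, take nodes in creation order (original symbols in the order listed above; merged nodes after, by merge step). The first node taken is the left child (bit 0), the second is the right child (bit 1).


Huffman tree construction:
Step 1: Merge B(14) + F(21) = 35
Step 2: Merge A(27) + (B+F)(35) = 62
Read each symbol's code off the tree from the root (left child = 0, right child = 1).

Codes:
  B: 10 (length 2)
  F: 11 (length 2)
  A: 0 (length 1)
Average code length: 97/62 = 1.5645 bits/symbol


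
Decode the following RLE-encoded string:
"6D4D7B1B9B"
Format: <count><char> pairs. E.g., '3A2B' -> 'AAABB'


Expanding each <count><char> pair:
  6D -> 'DDDDDD'
  4D -> 'DDDD'
  7B -> 'BBBBBBB'
  1B -> 'B'
  9B -> 'BBBBBBBBB'

Decoded = DDDDDDDDDDBBBBBBBBBBBBBBBBB


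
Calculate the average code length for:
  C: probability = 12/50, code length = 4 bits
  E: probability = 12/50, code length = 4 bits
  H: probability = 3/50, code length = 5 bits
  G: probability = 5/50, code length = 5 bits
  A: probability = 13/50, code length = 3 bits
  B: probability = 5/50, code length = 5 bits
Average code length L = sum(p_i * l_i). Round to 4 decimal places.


Weighted contributions p_i * l_i:
  C: (12/50) * 4 = 48/50
  E: (12/50) * 4 = 48/50
  H: (3/50) * 5 = 15/50
  G: (5/50) * 5 = 25/50
  A: (13/50) * 3 = 39/50
  B: (5/50) * 5 = 25/50
Sum = (48 + 48 + 15 + 25 + 39 + 25)/50 = 200/50

L = 200/50 = 4.0000 bits/symbol


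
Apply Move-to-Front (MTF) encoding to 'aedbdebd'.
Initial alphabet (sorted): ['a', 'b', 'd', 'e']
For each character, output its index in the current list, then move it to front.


MTF encoding:
'a': index 0 in ['a', 'b', 'd', 'e'] -> ['a', 'b', 'd', 'e']
'e': index 3 in ['a', 'b', 'd', 'e'] -> ['e', 'a', 'b', 'd']
'd': index 3 in ['e', 'a', 'b', 'd'] -> ['d', 'e', 'a', 'b']
'b': index 3 in ['d', 'e', 'a', 'b'] -> ['b', 'd', 'e', 'a']
'd': index 1 in ['b', 'd', 'e', 'a'] -> ['d', 'b', 'e', 'a']
'e': index 2 in ['d', 'b', 'e', 'a'] -> ['e', 'd', 'b', 'a']
'b': index 2 in ['e', 'd', 'b', 'a'] -> ['b', 'e', 'd', 'a']
'd': index 2 in ['b', 'e', 'd', 'a'] -> ['d', 'b', 'e', 'a']


Output: [0, 3, 3, 3, 1, 2, 2, 2]


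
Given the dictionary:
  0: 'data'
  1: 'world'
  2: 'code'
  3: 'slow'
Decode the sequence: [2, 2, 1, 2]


Look up each index in the dictionary:
  2 -> 'code'
  2 -> 'code'
  1 -> 'world'
  2 -> 'code'

Decoded: "code code world code"


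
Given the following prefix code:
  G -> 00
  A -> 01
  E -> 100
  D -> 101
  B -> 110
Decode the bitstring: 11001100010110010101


Decoding step by step:
Bits 110 -> B
Bits 01 -> A
Bits 100 -> E
Bits 01 -> A
Bits 01 -> A
Bits 100 -> E
Bits 101 -> D
Bits 01 -> A


Decoded message: BAEAAEDA


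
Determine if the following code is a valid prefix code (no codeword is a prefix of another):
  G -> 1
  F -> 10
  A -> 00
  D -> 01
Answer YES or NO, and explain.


Checking each pair (does one codeword prefix another?):
  G='1' vs F='10': prefix -- VIOLATION

NO -- this is NOT a valid prefix code. G (1) is a prefix of F (10).


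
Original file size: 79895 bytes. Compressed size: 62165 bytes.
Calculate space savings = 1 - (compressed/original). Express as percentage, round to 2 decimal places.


ratio = compressed/original = 62165/79895 = 0.778084
savings = 1 - ratio = 1 - 0.778084 = 0.221916
as a percentage: 0.221916 * 100 = 22.19%

Space savings = 1 - 62165/79895 = 22.19%


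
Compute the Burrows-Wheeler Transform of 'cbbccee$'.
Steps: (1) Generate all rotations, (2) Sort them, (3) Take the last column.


Rotations (sorted):
  0: $cbbccee -> last char: e
  1: bbccee$c -> last char: c
  2: bccee$cb -> last char: b
  3: cbbccee$ -> last char: $
  4: ccee$cbb -> last char: b
  5: cee$cbbc -> last char: c
  6: e$cbbcce -> last char: e
  7: ee$cbbcc -> last char: c


BWT = ecb$bcec


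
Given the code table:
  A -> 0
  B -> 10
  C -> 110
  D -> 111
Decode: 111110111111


Decoding:
111 -> D
110 -> C
111 -> D
111 -> D


Result: DCDD


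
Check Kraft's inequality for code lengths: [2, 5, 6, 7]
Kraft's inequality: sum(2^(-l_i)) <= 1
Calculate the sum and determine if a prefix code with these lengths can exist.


Sum = 2^(-2) + 2^(-5) + 2^(-6) + 2^(-7)
    = 0.25 + 0.03125 + 0.015625 + 0.0078125
    = 39/128 = 0.3046875
Since 0.3046875 <= 1, Kraft's inequality IS satisfied.
A prefix code with these lengths CAN exist.

Kraft sum = 0.3046875. Satisfied.


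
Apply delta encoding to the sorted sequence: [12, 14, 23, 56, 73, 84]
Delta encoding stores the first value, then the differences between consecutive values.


First value: 12
Deltas:
  14 - 12 = 2
  23 - 14 = 9
  56 - 23 = 33
  73 - 56 = 17
  84 - 73 = 11


Delta encoded: [12, 2, 9, 33, 17, 11]


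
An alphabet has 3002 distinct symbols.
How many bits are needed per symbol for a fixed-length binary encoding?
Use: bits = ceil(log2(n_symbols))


log2(3002) = 11.5517
Bracket: 2^11 = 2048 < 3002 <= 2^12 = 4096
So ceil(log2(3002)) = 12

bits = ceil(log2(3002)) = ceil(11.5517) = 12 bits


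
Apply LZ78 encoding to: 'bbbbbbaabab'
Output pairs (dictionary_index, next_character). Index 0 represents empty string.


LZ78 encoding steps:
Dictionary: {0: ''}
Step 1: w='' (idx 0), next='b' -> output (0, 'b'), add 'b' as idx 1
Step 2: w='b' (idx 1), next='b' -> output (1, 'b'), add 'bb' as idx 2
Step 3: w='bb' (idx 2), next='b' -> output (2, 'b'), add 'bbb' as idx 3
Step 4: w='' (idx 0), next='a' -> output (0, 'a'), add 'a' as idx 4
Step 5: w='a' (idx 4), next='b' -> output (4, 'b'), add 'ab' as idx 5
Step 6: w='ab' (idx 5), end of input -> output (5, '')


Encoded: [(0, 'b'), (1, 'b'), (2, 'b'), (0, 'a'), (4, 'b'), (5, '')]


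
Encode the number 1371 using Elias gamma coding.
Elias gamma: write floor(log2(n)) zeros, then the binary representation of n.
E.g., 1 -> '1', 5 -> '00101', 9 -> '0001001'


num_bits = floor(log2(1371)) + 1 = 11
leading_zeros = num_bits - 1 = 10
binary(1371) = 10101011011

Elias gamma(1371) = '0000000000' + '10101011011' = 000000000010101011011 (21 bits)


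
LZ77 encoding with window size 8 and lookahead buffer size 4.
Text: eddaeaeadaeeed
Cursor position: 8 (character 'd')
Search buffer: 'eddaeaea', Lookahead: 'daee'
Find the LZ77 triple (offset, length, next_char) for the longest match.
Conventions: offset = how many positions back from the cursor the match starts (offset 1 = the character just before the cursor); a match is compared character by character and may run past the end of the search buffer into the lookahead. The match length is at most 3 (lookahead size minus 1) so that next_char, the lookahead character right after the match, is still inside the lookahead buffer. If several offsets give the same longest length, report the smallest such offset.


Try each offset into the search buffer:
  offset=1 (pos 7, char 'a'): match length 0
  offset=2 (pos 6, char 'e'): match length 0
  offset=3 (pos 5, char 'a'): match length 0
  offset=4 (pos 4, char 'e'): match length 0
  offset=5 (pos 3, char 'a'): match length 0
  offset=6 (pos 2, char 'd'): match length 3
  offset=7 (pos 1, char 'd'): match length 1
  offset=8 (pos 0, char 'e'): match length 0
Longest match has length 3 at offset 6.
next_char = character at position 8 + 3 = 11 -> 'e'

Best match: offset=6, length=3 (matching 'dae' starting at position 2)
LZ77 triple: (6, 3, 'e')


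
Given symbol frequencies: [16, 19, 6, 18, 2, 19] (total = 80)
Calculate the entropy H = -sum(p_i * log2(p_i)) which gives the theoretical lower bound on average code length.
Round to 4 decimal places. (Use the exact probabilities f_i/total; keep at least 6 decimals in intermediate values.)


Per-symbol terms -p_i * log2(p_i) with p_i = f_i/80:
  p = 16/80 = 0.200000: log2(p) = -2.321928, -p*log2(p) = 0.464386
  p = 19/80 = 0.237500: log2(p) = -2.074001, -p*log2(p) = 0.492575
  p = 6/80 = 0.075000: log2(p) = -3.736966, -p*log2(p) = 0.280272
  p = 18/80 = 0.225000: log2(p) = -2.152003, -p*log2(p) = 0.484201
  p = 2/80 = 0.025000: log2(p) = -5.321928, -p*log2(p) = 0.133048
  p = 19/80 = 0.237500: log2(p) = -2.074001, -p*log2(p) = 0.492575
H = 0.464386 + 0.492575 + 0.280272 + 0.484201 + 0.133048 + 0.492575 = 2.347057

H = 2.3471 bits/symbol


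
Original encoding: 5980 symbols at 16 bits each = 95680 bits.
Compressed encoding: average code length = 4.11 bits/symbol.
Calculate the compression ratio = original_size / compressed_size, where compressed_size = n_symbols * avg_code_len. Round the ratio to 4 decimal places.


original_size = n_symbols * orig_bits = 5980 * 16 = 95680 bits
compressed_size = n_symbols * avg_code_len = 5980 * 4.11 = 24577.8 bits
ratio = original_size / compressed_size = 95680 / 24577.8 = 3.8929

Compression ratio = 3.8929


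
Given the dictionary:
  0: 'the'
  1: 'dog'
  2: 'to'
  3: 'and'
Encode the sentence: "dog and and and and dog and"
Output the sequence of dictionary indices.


Look up each word in the dictionary:
  'dog' -> 1
  'and' -> 3
  'and' -> 3
  'and' -> 3
  'and' -> 3
  'dog' -> 1
  'and' -> 3

Encoded: [1, 3, 3, 3, 3, 1, 3]


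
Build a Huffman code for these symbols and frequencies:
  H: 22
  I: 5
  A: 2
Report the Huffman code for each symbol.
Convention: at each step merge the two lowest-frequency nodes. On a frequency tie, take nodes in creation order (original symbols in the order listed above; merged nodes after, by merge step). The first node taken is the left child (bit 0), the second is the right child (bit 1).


Huffman tree construction:
Step 1: Merge A(2) + I(5) = 7
Step 2: Merge (A+I)(7) + H(22) = 29
Read each symbol's code off the tree from the root (left child = 0, right child = 1).

Codes:
  H: 1 (length 1)
  I: 01 (length 2)
  A: 00 (length 2)
Average code length: 36/29 = 1.2414 bits/symbol


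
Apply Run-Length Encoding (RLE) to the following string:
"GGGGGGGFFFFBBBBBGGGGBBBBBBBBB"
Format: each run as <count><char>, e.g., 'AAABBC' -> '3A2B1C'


Scanning runs left to right:
  i=0: run of 'G' x 7 -> '7G'
  i=7: run of 'F' x 4 -> '4F'
  i=11: run of 'B' x 5 -> '5B'
  i=16: run of 'G' x 4 -> '4G'
  i=20: run of 'B' x 9 -> '9B'

RLE = 7G4F5B4G9B


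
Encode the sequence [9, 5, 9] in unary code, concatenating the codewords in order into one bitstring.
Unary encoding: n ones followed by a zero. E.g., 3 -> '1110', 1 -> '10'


Encode each number as n ones followed by a terminating 0:
  9 -> 1111111110 (10 bits)
  5 -> 111110 (6 bits)
  9 -> 1111111110 (10 bits)
Total length = 10 + 6 + 10 = 26 bits.

Unary([9, 5, 9]) = 11111111101111101111111110 (26 bits)


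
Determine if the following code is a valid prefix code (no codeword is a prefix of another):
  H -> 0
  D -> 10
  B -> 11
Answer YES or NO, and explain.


Checking each pair (does one codeword prefix another?):
  H='0' vs D='10': no prefix
  H='0' vs B='11': no prefix
  D='10' vs H='0': no prefix
  D='10' vs B='11': no prefix
  B='11' vs H='0': no prefix
  B='11' vs D='10': no prefix
No violation found over all pairs.

YES -- this is a valid prefix code. No codeword is a prefix of any other codeword.


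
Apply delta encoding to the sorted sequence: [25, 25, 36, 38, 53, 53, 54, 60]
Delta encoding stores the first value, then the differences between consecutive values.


First value: 25
Deltas:
  25 - 25 = 0
  36 - 25 = 11
  38 - 36 = 2
  53 - 38 = 15
  53 - 53 = 0
  54 - 53 = 1
  60 - 54 = 6


Delta encoded: [25, 0, 11, 2, 15, 0, 1, 6]


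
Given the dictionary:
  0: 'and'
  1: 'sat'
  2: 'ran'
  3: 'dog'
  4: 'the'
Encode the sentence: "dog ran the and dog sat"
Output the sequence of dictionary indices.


Look up each word in the dictionary:
  'dog' -> 3
  'ran' -> 2
  'the' -> 4
  'and' -> 0
  'dog' -> 3
  'sat' -> 1

Encoded: [3, 2, 4, 0, 3, 1]


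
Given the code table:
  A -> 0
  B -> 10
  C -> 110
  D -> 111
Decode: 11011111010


Decoding:
110 -> C
111 -> D
110 -> C
10 -> B


Result: CDCB


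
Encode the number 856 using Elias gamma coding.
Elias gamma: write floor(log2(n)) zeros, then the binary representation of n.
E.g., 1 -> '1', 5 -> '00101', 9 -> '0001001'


num_bits = floor(log2(856)) + 1 = 10
leading_zeros = num_bits - 1 = 9
binary(856) = 1101011000

Elias gamma(856) = '000000000' + '1101011000' = 0000000001101011000 (19 bits)


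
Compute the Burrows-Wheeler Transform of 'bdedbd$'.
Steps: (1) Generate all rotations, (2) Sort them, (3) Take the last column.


Rotations (sorted):
  0: $bdedbd -> last char: d
  1: bd$bded -> last char: d
  2: bdedbd$ -> last char: $
  3: d$bdedb -> last char: b
  4: dbd$bde -> last char: e
  5: dedbd$b -> last char: b
  6: edbd$bd -> last char: d


BWT = dd$bebd


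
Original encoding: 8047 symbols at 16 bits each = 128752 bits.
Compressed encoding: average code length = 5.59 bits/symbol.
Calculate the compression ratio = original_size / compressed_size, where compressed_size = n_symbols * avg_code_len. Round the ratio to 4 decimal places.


original_size = n_symbols * orig_bits = 8047 * 16 = 128752 bits
compressed_size = n_symbols * avg_code_len = 8047 * 5.59 = 44982.73 bits
ratio = original_size / compressed_size = 128752 / 44982.73 = 2.8623

Compression ratio = 2.8623


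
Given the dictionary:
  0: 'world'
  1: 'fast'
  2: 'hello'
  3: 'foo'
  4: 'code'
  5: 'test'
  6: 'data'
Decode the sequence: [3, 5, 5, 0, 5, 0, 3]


Look up each index in the dictionary:
  3 -> 'foo'
  5 -> 'test'
  5 -> 'test'
  0 -> 'world'
  5 -> 'test'
  0 -> 'world'
  3 -> 'foo'

Decoded: "foo test test world test world foo"


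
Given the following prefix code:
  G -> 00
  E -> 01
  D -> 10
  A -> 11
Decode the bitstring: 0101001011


Decoding step by step:
Bits 01 -> E
Bits 01 -> E
Bits 00 -> G
Bits 10 -> D
Bits 11 -> A


Decoded message: EEGDA


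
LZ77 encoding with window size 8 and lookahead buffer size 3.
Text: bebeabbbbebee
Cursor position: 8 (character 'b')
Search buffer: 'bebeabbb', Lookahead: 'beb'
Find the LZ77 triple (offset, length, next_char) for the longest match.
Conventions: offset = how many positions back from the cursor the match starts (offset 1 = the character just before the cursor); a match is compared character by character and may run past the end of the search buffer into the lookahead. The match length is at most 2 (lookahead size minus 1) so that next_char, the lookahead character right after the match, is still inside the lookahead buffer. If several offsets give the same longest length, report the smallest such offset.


Try each offset into the search buffer:
  offset=1 (pos 7, char 'b'): match length 1
  offset=2 (pos 6, char 'b'): match length 1
  offset=3 (pos 5, char 'b'): match length 1
  offset=4 (pos 4, char 'a'): match length 0
  offset=5 (pos 3, char 'e'): match length 0
  offset=6 (pos 2, char 'b'): match length 2
  offset=7 (pos 1, char 'e'): match length 0
  offset=8 (pos 0, char 'b'): match length 2
Longest match has length 2, found at offsets 6, 8; take the smallest, offset 6.
next_char = character at position 8 + 2 = 10 -> 'b'

Best match: offset=6, length=2 (matching 'be' starting at position 2)
LZ77 triple: (6, 2, 'b')


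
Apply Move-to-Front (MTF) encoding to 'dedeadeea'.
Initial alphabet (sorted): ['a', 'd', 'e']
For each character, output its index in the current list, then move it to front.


MTF encoding:
'd': index 1 in ['a', 'd', 'e'] -> ['d', 'a', 'e']
'e': index 2 in ['d', 'a', 'e'] -> ['e', 'd', 'a']
'd': index 1 in ['e', 'd', 'a'] -> ['d', 'e', 'a']
'e': index 1 in ['d', 'e', 'a'] -> ['e', 'd', 'a']
'a': index 2 in ['e', 'd', 'a'] -> ['a', 'e', 'd']
'd': index 2 in ['a', 'e', 'd'] -> ['d', 'a', 'e']
'e': index 2 in ['d', 'a', 'e'] -> ['e', 'd', 'a']
'e': index 0 in ['e', 'd', 'a'] -> ['e', 'd', 'a']
'a': index 2 in ['e', 'd', 'a'] -> ['a', 'e', 'd']


Output: [1, 2, 1, 1, 2, 2, 2, 0, 2]


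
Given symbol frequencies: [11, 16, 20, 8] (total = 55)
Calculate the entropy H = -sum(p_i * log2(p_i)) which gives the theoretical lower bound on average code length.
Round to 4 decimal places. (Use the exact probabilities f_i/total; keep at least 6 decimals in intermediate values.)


Per-symbol terms -p_i * log2(p_i) with p_i = f_i/55:
  p = 11/55 = 0.200000: log2(p) = -2.321928, -p*log2(p) = 0.464386
  p = 16/55 = 0.290909: log2(p) = -1.781360, -p*log2(p) = 0.518214
  p = 20/55 = 0.363636: log2(p) = -1.459432, -p*log2(p) = 0.530702
  p = 8/55 = 0.145455: log2(p) = -2.781360, -p*log2(p) = 0.404561
H = 0.464386 + 0.518214 + 0.530702 + 0.404561 = 1.917863

H = 1.9179 bits/symbol


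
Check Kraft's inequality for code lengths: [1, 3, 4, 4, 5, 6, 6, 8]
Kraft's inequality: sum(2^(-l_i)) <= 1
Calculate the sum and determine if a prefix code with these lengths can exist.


Sum = 2^(-1) + 2^(-3) + 2^(-4) + 2^(-4) + 2^(-5) + 2^(-6) + 2^(-6) + 2^(-8)
    = 0.5 + 0.125 + 0.0625 + 0.0625 + 0.03125 + 0.015625 + 0.015625 + 0.00390625
    = 209/256 = 0.81640625
Since 0.81640625 <= 1, Kraft's inequality IS satisfied.
A prefix code with these lengths CAN exist.

Kraft sum = 0.81640625. Satisfied.


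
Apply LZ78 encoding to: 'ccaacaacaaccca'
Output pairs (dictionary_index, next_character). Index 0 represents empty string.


LZ78 encoding steps:
Dictionary: {0: ''}
Step 1: w='' (idx 0), next='c' -> output (0, 'c'), add 'c' as idx 1
Step 2: w='c' (idx 1), next='a' -> output (1, 'a'), add 'ca' as idx 2
Step 3: w='' (idx 0), next='a' -> output (0, 'a'), add 'a' as idx 3
Step 4: w='ca' (idx 2), next='a' -> output (2, 'a'), add 'caa' as idx 4
Step 5: w='caa' (idx 4), next='c' -> output (4, 'c'), add 'caac' as idx 5
Step 6: w='c' (idx 1), next='c' -> output (1, 'c'), add 'cc' as idx 6
Step 7: w='a' (idx 3), end of input -> output (3, '')


Encoded: [(0, 'c'), (1, 'a'), (0, 'a'), (2, 'a'), (4, 'c'), (1, 'c'), (3, '')]


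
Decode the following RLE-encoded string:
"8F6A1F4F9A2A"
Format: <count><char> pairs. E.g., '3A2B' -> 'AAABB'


Expanding each <count><char> pair:
  8F -> 'FFFFFFFF'
  6A -> 'AAAAAA'
  1F -> 'F'
  4F -> 'FFFF'
  9A -> 'AAAAAAAAA'
  2A -> 'AA'

Decoded = FFFFFFFFAAAAAAFFFFFAAAAAAAAAAA


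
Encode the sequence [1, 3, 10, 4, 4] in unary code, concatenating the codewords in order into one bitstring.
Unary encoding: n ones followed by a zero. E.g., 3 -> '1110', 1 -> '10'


Encode each number as n ones followed by a terminating 0:
  1 -> 10 (2 bits)
  3 -> 1110 (4 bits)
  10 -> 11111111110 (11 bits)
  4 -> 11110 (5 bits)
  4 -> 11110 (5 bits)
Total length = 2 + 4 + 11 + 5 + 5 = 27 bits.

Unary([1, 3, 10, 4, 4]) = 101110111111111101111011110 (27 bits)


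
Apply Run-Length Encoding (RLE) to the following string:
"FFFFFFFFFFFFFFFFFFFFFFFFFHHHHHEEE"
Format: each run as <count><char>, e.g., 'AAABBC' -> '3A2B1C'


Scanning runs left to right:
  i=0: run of 'F' x 25 -> '25F'
  i=25: run of 'H' x 5 -> '5H'
  i=30: run of 'E' x 3 -> '3E'

RLE = 25F5H3E


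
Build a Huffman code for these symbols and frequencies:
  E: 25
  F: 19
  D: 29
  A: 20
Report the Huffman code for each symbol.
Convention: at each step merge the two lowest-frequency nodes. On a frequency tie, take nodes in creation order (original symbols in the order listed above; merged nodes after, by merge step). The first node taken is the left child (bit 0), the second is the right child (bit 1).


Huffman tree construction:
Step 1: Merge F(19) + A(20) = 39
Step 2: Merge E(25) + D(29) = 54
Step 3: Merge (F+A)(39) + (E+D)(54) = 93
Read each symbol's code off the tree from the root (left child = 0, right child = 1).

Codes:
  E: 10 (length 2)
  F: 00 (length 2)
  D: 11 (length 2)
  A: 01 (length 2)
Average code length: 186/93 = 2.0000 bits/symbol


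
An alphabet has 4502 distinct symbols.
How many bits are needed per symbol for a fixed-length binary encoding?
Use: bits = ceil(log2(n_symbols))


log2(4502) = 12.1364
Bracket: 2^12 = 4096 < 4502 <= 2^13 = 8192
So ceil(log2(4502)) = 13

bits = ceil(log2(4502)) = ceil(12.1364) = 13 bits


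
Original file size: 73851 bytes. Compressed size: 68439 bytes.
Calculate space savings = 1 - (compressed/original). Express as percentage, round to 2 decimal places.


ratio = compressed/original = 68439/73851 = 0.926717
savings = 1 - ratio = 1 - 0.926717 = 0.073283
as a percentage: 0.073283 * 100 = 7.33%

Space savings = 1 - 68439/73851 = 7.33%


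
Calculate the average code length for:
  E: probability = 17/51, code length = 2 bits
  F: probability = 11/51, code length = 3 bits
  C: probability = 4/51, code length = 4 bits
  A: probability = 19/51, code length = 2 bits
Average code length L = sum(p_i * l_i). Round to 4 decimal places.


Weighted contributions p_i * l_i:
  E: (17/51) * 2 = 34/51
  F: (11/51) * 3 = 33/51
  C: (4/51) * 4 = 16/51
  A: (19/51) * 2 = 38/51
Sum = (34 + 33 + 16 + 38)/51 = 121/51

L = 121/51 = 2.3725 bits/symbol


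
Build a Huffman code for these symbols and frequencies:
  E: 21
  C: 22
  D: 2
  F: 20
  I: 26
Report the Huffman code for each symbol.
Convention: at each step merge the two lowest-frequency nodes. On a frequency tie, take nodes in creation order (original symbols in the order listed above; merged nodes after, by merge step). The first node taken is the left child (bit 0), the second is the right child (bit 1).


Huffman tree construction:
Step 1: Merge D(2) + F(20) = 22
Step 2: Merge E(21) + C(22) = 43
Step 3: Merge (D+F)(22) + I(26) = 48
Step 4: Merge (E+C)(43) + ((D+F)+I)(48) = 91
Read each symbol's code off the tree from the root (left child = 0, right child = 1).

Codes:
  E: 00 (length 2)
  C: 01 (length 2)
  D: 100 (length 3)
  F: 101 (length 3)
  I: 11 (length 2)
Average code length: 204/91 = 2.2418 bits/symbol


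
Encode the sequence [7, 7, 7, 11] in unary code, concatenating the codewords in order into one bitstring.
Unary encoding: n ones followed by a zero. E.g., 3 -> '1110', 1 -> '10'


Encode each number as n ones followed by a terminating 0:
  7 -> 11111110 (8 bits)
  7 -> 11111110 (8 bits)
  7 -> 11111110 (8 bits)
  11 -> 111111111110 (12 bits)
Total length = 8 + 8 + 8 + 12 = 36 bits.

Unary([7, 7, 7, 11]) = 111111101111111011111110111111111110 (36 bits)


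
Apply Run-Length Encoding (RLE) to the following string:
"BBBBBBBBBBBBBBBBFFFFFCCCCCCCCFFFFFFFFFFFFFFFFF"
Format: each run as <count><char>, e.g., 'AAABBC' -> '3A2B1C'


Scanning runs left to right:
  i=0: run of 'B' x 16 -> '16B'
  i=16: run of 'F' x 5 -> '5F'
  i=21: run of 'C' x 8 -> '8C'
  i=29: run of 'F' x 17 -> '17F'

RLE = 16B5F8C17F


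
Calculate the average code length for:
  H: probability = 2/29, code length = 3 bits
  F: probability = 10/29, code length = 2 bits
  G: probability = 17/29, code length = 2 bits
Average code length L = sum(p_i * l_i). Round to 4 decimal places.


Weighted contributions p_i * l_i:
  H: (2/29) * 3 = 6/29
  F: (10/29) * 2 = 20/29
  G: (17/29) * 2 = 34/29
Sum = (6 + 20 + 34)/29 = 60/29

L = 60/29 = 2.0690 bits/symbol


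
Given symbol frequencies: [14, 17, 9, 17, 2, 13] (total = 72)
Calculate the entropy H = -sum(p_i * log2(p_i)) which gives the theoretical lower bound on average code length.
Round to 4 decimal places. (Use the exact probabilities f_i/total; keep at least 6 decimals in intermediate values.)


Per-symbol terms -p_i * log2(p_i) with p_i = f_i/72:
  p = 14/72 = 0.194444: log2(p) = -2.362570, -p*log2(p) = 0.459389
  p = 17/72 = 0.236111: log2(p) = -2.082462, -p*log2(p) = 0.491692
  p = 9/72 = 0.125000: log2(p) = -3.000000, -p*log2(p) = 0.375000
  p = 17/72 = 0.236111: log2(p) = -2.082462, -p*log2(p) = 0.491692
  p = 2/72 = 0.027778: log2(p) = -5.169925, -p*log2(p) = 0.143609
  p = 13/72 = 0.180556: log2(p) = -2.469485, -p*log2(p) = 0.445879
H = 0.459389 + 0.491692 + 0.375000 + 0.491692 + 0.143609 + 0.445879 = 2.407261

H = 2.4073 bits/symbol


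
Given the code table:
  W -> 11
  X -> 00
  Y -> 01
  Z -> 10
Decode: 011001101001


Decoding:
01 -> Y
10 -> Z
01 -> Y
10 -> Z
10 -> Z
01 -> Y


Result: YZYZZY


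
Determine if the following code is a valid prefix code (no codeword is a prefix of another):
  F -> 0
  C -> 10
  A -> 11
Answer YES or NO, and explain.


Checking each pair (does one codeword prefix another?):
  F='0' vs C='10': no prefix
  F='0' vs A='11': no prefix
  C='10' vs F='0': no prefix
  C='10' vs A='11': no prefix
  A='11' vs F='0': no prefix
  A='11' vs C='10': no prefix
No violation found over all pairs.

YES -- this is a valid prefix code. No codeword is a prefix of any other codeword.


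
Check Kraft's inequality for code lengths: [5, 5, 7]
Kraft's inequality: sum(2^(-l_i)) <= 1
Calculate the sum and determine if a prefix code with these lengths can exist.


Sum = 2^(-5) + 2^(-5) + 2^(-7)
    = 0.03125 + 0.03125 + 0.0078125
    = 9/128 = 0.0703125
Since 0.0703125 <= 1, Kraft's inequality IS satisfied.
A prefix code with these lengths CAN exist.

Kraft sum = 0.0703125. Satisfied.


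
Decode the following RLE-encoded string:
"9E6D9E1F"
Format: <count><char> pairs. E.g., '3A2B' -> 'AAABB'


Expanding each <count><char> pair:
  9E -> 'EEEEEEEEE'
  6D -> 'DDDDDD'
  9E -> 'EEEEEEEEE'
  1F -> 'F'

Decoded = EEEEEEEEEDDDDDDEEEEEEEEEF


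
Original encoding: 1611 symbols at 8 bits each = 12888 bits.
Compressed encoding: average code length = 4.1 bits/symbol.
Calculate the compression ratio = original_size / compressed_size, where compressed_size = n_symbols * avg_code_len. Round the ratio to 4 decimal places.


original_size = n_symbols * orig_bits = 1611 * 8 = 12888 bits
compressed_size = n_symbols * avg_code_len = 1611 * 4.1 = 6605.1 bits
ratio = original_size / compressed_size = 12888 / 6605.1 = 1.9512

Compression ratio = 1.9512


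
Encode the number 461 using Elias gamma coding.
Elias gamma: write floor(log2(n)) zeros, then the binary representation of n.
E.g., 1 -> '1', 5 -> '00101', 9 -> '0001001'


num_bits = floor(log2(461)) + 1 = 9
leading_zeros = num_bits - 1 = 8
binary(461) = 111001101

Elias gamma(461) = '00000000' + '111001101' = 00000000111001101 (17 bits)


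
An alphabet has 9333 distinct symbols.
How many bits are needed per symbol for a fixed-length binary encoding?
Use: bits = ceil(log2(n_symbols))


log2(9333) = 13.1881
Bracket: 2^13 = 8192 < 9333 <= 2^14 = 16384
So ceil(log2(9333)) = 14

bits = ceil(log2(9333)) = ceil(13.1881) = 14 bits


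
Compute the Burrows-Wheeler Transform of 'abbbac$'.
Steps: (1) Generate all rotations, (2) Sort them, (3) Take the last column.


Rotations (sorted):
  0: $abbbac -> last char: c
  1: abbbac$ -> last char: $
  2: ac$abbb -> last char: b
  3: bac$abb -> last char: b
  4: bbac$ab -> last char: b
  5: bbbac$a -> last char: a
  6: c$abbba -> last char: a


BWT = c$bbbaa


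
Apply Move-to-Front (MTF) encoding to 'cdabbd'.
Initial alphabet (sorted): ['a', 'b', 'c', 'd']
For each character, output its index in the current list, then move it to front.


MTF encoding:
'c': index 2 in ['a', 'b', 'c', 'd'] -> ['c', 'a', 'b', 'd']
'd': index 3 in ['c', 'a', 'b', 'd'] -> ['d', 'c', 'a', 'b']
'a': index 2 in ['d', 'c', 'a', 'b'] -> ['a', 'd', 'c', 'b']
'b': index 3 in ['a', 'd', 'c', 'b'] -> ['b', 'a', 'd', 'c']
'b': index 0 in ['b', 'a', 'd', 'c'] -> ['b', 'a', 'd', 'c']
'd': index 2 in ['b', 'a', 'd', 'c'] -> ['d', 'b', 'a', 'c']


Output: [2, 3, 2, 3, 0, 2]


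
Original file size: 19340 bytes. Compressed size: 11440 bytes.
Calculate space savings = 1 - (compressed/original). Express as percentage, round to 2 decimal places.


ratio = compressed/original = 11440/19340 = 0.59152
savings = 1 - ratio = 1 - 0.59152 = 0.40848
as a percentage: 0.40848 * 100 = 40.85%

Space savings = 1 - 11440/19340 = 40.85%


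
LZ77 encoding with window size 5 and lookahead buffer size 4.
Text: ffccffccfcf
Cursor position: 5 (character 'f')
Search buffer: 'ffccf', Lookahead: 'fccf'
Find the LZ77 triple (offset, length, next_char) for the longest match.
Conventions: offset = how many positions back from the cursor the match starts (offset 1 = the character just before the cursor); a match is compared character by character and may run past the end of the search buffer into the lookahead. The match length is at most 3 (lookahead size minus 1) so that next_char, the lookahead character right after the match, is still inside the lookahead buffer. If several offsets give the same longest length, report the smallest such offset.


Try each offset into the search buffer:
  offset=1 (pos 4, char 'f'): match length 1
  offset=2 (pos 3, char 'c'): match length 0
  offset=3 (pos 2, char 'c'): match length 0
  offset=4 (pos 1, char 'f'): match length 3
  offset=5 (pos 0, char 'f'): match length 1
Longest match has length 3 at offset 4.
next_char = character at position 5 + 3 = 8 -> 'f'

Best match: offset=4, length=3 (matching 'fcc' starting at position 1)
LZ77 triple: (4, 3, 'f')


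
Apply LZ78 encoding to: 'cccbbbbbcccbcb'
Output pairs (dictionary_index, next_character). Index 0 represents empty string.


LZ78 encoding steps:
Dictionary: {0: ''}
Step 1: w='' (idx 0), next='c' -> output (0, 'c'), add 'c' as idx 1
Step 2: w='c' (idx 1), next='c' -> output (1, 'c'), add 'cc' as idx 2
Step 3: w='' (idx 0), next='b' -> output (0, 'b'), add 'b' as idx 3
Step 4: w='b' (idx 3), next='b' -> output (3, 'b'), add 'bb' as idx 4
Step 5: w='bb' (idx 4), next='c' -> output (4, 'c'), add 'bbc' as idx 5
Step 6: w='cc' (idx 2), next='b' -> output (2, 'b'), add 'ccb' as idx 6
Step 7: w='c' (idx 1), next='b' -> output (1, 'b'), add 'cb' as idx 7


Encoded: [(0, 'c'), (1, 'c'), (0, 'b'), (3, 'b'), (4, 'c'), (2, 'b'), (1, 'b')]


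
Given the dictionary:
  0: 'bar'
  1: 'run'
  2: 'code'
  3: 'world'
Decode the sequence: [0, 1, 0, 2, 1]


Look up each index in the dictionary:
  0 -> 'bar'
  1 -> 'run'
  0 -> 'bar'
  2 -> 'code'
  1 -> 'run'

Decoded: "bar run bar code run"


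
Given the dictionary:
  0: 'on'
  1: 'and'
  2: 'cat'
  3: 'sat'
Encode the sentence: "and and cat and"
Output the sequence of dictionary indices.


Look up each word in the dictionary:
  'and' -> 1
  'and' -> 1
  'cat' -> 2
  'and' -> 1

Encoded: [1, 1, 2, 1]


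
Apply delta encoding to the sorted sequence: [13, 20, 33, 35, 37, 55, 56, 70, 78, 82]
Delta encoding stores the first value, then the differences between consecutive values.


First value: 13
Deltas:
  20 - 13 = 7
  33 - 20 = 13
  35 - 33 = 2
  37 - 35 = 2
  55 - 37 = 18
  56 - 55 = 1
  70 - 56 = 14
  78 - 70 = 8
  82 - 78 = 4


Delta encoded: [13, 7, 13, 2, 2, 18, 1, 14, 8, 4]


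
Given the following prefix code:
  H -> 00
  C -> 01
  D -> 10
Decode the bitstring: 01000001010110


Decoding step by step:
Bits 01 -> C
Bits 00 -> H
Bits 00 -> H
Bits 01 -> C
Bits 01 -> C
Bits 01 -> C
Bits 10 -> D


Decoded message: CHHCCCD


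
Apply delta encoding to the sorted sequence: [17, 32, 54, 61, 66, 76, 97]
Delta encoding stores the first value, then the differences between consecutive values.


First value: 17
Deltas:
  32 - 17 = 15
  54 - 32 = 22
  61 - 54 = 7
  66 - 61 = 5
  76 - 66 = 10
  97 - 76 = 21


Delta encoded: [17, 15, 22, 7, 5, 10, 21]
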